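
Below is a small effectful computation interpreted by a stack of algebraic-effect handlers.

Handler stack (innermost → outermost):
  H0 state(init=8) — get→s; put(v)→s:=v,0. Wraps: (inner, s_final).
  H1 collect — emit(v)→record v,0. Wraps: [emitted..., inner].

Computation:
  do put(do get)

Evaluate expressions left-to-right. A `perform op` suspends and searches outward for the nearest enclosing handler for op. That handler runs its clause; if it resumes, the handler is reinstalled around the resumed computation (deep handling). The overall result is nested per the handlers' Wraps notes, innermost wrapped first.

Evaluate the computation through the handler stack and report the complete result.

Answer: [(0, 8)]

Evaluation trace:
get @ H0 ⇒ 8
put(8) @ H0 ⇒ s:=8
H0 returns (0, 8)
H1 returns [(0, 8)]
= [(0, 8)]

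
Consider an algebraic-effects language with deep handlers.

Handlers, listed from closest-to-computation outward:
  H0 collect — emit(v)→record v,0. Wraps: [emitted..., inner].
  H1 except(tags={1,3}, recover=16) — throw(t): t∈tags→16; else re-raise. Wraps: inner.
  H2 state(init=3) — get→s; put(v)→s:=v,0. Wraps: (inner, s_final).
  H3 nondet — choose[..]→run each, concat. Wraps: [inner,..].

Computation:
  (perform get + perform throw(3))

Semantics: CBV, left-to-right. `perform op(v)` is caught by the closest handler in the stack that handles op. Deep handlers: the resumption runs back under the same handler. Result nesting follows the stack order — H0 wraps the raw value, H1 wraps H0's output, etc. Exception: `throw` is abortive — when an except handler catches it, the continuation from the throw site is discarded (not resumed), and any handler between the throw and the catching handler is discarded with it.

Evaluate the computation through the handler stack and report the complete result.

Answer: [(16, 3)]

Working:
get @ H2 ⇒ 3
throw(3) @ H1 caught ⇒ 16
H2 returns (16, 3)
H3 returns [(16, 3)]
= [(16, 3)]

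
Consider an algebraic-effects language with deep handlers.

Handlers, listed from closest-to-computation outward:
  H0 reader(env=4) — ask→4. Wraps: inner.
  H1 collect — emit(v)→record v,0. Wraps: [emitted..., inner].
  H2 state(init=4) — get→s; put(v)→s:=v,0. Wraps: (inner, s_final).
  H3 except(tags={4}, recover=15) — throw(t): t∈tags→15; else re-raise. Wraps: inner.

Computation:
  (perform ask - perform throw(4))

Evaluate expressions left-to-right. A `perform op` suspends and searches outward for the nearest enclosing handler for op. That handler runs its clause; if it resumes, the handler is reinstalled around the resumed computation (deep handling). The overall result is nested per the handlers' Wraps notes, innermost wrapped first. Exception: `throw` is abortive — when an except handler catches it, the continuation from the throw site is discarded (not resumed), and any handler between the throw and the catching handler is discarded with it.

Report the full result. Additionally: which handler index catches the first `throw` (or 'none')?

Answer: 15 ; first throw caught by: H3

Evaluation trace:
ask @ H0 ⇒ 4
throw(4) @ H3 caught ⇒ 15
= 15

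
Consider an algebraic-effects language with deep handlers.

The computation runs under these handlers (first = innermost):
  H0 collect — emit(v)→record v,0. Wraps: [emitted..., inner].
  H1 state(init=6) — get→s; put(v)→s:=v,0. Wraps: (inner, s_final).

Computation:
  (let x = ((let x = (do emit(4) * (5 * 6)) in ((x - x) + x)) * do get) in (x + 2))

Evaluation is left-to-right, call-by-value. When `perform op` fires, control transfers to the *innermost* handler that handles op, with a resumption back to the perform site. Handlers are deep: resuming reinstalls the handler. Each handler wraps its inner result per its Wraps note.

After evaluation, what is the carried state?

Working:
emit(4) @ H0 ⇒ out+=4
get @ H1 ⇒ 6
H0 returns [4, 2]
H1 returns ([4, 2], 6)
= ([4, 2], 6)

Answer: 6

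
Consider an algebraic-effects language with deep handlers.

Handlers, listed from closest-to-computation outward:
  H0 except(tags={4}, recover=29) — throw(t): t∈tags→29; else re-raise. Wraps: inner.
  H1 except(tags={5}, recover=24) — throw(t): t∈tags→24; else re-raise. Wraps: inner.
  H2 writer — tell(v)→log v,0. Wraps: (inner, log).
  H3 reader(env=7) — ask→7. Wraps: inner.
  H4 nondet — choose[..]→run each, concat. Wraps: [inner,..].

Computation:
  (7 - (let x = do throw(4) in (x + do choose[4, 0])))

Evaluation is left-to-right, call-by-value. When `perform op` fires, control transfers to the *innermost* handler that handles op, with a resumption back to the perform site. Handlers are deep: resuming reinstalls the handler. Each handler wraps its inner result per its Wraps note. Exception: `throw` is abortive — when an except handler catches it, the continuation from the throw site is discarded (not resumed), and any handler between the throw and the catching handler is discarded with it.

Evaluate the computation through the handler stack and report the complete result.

Answer: [(29, ())]

Evaluation trace:
throw(4) @ H0 caught ⇒ 29
H1 returns 29
H2 returns (29, ())
H3 returns (29, ())
H4 returns [(29, ())]
= [(29, ())]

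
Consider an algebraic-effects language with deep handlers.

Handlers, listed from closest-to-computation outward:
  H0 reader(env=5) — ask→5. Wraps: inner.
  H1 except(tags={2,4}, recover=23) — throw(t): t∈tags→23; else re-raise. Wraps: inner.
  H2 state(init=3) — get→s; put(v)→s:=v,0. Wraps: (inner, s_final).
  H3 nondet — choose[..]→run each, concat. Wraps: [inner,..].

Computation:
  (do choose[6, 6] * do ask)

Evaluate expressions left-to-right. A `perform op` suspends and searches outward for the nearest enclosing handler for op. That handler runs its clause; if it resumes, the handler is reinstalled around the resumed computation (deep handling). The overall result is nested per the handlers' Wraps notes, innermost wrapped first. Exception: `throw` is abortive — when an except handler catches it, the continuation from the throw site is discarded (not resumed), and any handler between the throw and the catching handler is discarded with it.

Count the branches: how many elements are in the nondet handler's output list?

Evaluation trace:
choose[6, 6] @ H3
  branch[0] choose=6:
    ask @ H0 ⇒ 5
    H0 returns 30
    H1 returns 30
    H2 returns (30, 3)
    H3 returns [(30, 3)]
  branch[1] choose=6:
    ask @ H0 ⇒ 5
    H0 returns 30
    H1 returns 30
    H2 returns (30, 3)
    H3 returns [(30, 3)]
= [(30, 3), (30, 3)]

Answer: 2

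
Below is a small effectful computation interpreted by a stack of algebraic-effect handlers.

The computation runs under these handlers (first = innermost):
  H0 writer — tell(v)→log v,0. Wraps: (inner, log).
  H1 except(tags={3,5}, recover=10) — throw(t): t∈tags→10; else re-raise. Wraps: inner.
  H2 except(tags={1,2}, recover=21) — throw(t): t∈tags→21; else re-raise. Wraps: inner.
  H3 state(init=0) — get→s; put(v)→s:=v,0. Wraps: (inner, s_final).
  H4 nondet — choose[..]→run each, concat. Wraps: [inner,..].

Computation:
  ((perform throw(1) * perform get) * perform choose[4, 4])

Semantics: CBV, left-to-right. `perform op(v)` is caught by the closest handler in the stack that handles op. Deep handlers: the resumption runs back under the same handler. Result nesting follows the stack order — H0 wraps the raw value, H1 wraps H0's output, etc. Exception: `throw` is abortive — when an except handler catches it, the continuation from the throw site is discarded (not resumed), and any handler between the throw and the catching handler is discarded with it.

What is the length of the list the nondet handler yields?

Step-by-step:
throw(1) @ H1 re-raised
throw(1) @ H2 caught ⇒ 21
H3 returns (21, 0)
H4 returns [(21, 0)]
= [(21, 0)]

Answer: 1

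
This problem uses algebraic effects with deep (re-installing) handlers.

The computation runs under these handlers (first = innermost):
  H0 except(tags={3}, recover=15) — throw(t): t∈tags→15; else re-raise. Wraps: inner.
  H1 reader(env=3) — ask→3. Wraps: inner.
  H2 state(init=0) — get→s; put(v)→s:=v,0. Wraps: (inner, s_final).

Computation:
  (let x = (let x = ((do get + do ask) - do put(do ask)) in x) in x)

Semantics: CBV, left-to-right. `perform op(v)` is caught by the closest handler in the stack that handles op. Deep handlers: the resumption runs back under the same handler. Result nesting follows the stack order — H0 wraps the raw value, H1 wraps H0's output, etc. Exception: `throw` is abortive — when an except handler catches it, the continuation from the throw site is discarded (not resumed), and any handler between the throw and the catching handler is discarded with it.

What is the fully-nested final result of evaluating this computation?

Evaluation trace:
get @ H2 ⇒ 0
ask @ H1 ⇒ 3
ask @ H1 ⇒ 3
put(3) @ H2 ⇒ s:=3
H0 returns 3
H1 returns 3
H2 returns (3, 3)
= (3, 3)

Answer: (3, 3)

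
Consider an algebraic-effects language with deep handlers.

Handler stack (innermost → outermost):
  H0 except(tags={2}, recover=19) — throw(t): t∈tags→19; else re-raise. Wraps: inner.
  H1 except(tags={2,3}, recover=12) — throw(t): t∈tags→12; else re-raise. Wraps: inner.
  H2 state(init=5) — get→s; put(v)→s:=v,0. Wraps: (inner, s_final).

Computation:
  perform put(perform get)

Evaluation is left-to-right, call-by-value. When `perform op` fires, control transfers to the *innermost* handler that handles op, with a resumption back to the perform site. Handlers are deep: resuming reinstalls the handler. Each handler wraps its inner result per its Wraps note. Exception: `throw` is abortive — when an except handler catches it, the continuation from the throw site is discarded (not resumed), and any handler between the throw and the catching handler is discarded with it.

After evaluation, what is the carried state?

Answer: 5

Step-by-step:
get @ H2 ⇒ 5
put(5) @ H2 ⇒ s:=5
H0 returns 0
H1 returns 0
H2 returns (0, 5)
= (0, 5)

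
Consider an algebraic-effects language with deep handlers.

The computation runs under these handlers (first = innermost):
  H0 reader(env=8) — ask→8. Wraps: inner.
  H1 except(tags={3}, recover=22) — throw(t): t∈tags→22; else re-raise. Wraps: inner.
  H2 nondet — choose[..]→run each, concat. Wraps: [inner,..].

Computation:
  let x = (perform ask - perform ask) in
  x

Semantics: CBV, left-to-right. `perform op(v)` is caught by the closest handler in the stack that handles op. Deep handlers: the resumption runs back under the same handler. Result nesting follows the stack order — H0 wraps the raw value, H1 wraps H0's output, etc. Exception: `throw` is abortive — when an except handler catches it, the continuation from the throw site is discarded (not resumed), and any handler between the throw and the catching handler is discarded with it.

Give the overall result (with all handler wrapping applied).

Answer: [0]

Evaluation trace:
ask @ H0 ⇒ 8
ask @ H0 ⇒ 8
H0 returns 0
H1 returns 0
H2 returns [0]
= [0]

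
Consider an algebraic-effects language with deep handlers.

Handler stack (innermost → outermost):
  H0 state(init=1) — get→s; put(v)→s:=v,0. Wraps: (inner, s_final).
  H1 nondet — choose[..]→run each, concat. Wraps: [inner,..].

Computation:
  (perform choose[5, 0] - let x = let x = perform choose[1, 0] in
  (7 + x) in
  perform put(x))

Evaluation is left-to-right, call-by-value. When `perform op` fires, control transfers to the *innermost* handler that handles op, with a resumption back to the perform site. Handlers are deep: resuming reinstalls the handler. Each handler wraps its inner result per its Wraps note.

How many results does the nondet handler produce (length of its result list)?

Step-by-step:
choose[5, 0] @ H1
  branch[0] choose=5:
    choose[1, 0] @ H1
      branch[0] choose=1:
        put(8) @ H0 ⇒ s:=8
        H0 returns (5, 8)
        H1 returns [(5, 8)]
      branch[1] choose=0:
        put(7) @ H0 ⇒ s:=7
        H0 returns (5, 7)
        H1 returns [(5, 7)]
  branch[1] choose=0:
    choose[1, 0] @ H1
      branch[0] choose=1:
        put(8) @ H0 ⇒ s:=8
        H0 returns (0, 8)
        H1 returns [(0, 8)]
      branch[1] choose=0:
        put(7) @ H0 ⇒ s:=7
        H0 returns (0, 7)
        H1 returns [(0, 7)]
= [(5, 8), (5, 7), (0, 8), (0, 7)]

Answer: 4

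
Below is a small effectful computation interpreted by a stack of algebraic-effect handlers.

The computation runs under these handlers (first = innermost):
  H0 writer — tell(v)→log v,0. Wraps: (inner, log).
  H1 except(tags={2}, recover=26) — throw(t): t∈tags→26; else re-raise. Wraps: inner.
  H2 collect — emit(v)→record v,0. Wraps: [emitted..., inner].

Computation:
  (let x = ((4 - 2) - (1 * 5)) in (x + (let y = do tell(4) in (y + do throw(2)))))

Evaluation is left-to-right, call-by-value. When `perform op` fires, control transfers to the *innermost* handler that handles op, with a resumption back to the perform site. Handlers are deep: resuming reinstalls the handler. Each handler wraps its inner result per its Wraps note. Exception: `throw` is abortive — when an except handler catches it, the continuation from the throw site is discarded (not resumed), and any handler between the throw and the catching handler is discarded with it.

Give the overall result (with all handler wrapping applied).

Answer: [26]

Working:
tell(4) @ H0 ⇒ log+=4
throw(2) @ H1 caught ⇒ 26
H2 returns [26]
= [26]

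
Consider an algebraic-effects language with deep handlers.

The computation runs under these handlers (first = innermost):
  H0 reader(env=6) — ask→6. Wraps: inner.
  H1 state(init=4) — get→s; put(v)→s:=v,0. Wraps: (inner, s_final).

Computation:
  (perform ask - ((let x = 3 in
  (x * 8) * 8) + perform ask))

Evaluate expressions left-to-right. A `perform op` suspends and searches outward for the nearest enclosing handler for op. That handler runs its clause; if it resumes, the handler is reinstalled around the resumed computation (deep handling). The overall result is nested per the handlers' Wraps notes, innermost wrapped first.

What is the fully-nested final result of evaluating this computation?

Answer: (-192, 4)

Step-by-step:
ask @ H0 ⇒ 6
ask @ H0 ⇒ 6
H0 returns -192
H1 returns (-192, 4)
= (-192, 4)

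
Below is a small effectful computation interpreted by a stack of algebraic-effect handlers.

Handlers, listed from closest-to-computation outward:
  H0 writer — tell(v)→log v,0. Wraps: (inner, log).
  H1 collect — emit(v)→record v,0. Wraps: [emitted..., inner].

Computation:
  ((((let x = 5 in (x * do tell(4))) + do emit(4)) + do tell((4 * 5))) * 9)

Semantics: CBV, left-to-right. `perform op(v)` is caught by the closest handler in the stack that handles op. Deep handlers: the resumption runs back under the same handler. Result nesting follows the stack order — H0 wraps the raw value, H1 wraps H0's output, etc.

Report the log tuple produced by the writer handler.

Step-by-step:
tell(4) @ H0 ⇒ log+=4
emit(4) @ H1 ⇒ out+=4
tell(20) @ H0 ⇒ log+=20
H0 returns (0, (4, 20))
H1 returns [4, (0, (4, 20))]
= [4, (0, (4, 20))]

Answer: (4, 20)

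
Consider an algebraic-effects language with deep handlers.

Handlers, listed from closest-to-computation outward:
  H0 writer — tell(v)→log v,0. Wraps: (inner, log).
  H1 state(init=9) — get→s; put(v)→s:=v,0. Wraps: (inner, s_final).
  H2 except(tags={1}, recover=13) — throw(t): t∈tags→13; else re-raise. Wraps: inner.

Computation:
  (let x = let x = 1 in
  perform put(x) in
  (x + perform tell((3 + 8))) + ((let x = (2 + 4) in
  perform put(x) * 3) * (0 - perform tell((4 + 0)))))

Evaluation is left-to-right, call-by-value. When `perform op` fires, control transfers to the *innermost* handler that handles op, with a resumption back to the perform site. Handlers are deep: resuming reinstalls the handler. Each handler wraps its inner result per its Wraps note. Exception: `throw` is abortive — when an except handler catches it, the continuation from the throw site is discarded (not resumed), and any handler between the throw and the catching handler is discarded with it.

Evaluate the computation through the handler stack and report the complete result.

Answer: ((0, (11, 4)), 6)

Working:
put(1) @ H1 ⇒ s:=1
tell(11) @ H0 ⇒ log+=11
put(6) @ H1 ⇒ s:=6
tell(4) @ H0 ⇒ log+=4
H0 returns (0, (11, 4))
H1 returns ((0, (11, 4)), 6)
H2 returns ((0, (11, 4)), 6)
= ((0, (11, 4)), 6)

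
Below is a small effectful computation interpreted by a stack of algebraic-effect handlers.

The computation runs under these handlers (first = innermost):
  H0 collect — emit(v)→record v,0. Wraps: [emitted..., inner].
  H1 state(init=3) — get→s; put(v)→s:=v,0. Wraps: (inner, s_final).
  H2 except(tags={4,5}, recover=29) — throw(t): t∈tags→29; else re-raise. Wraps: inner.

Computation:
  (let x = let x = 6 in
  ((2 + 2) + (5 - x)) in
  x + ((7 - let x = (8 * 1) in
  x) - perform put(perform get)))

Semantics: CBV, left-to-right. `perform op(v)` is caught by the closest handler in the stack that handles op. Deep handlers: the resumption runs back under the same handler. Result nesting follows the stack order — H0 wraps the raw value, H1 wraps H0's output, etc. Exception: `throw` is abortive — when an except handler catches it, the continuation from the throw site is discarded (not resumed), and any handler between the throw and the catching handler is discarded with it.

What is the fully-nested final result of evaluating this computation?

Answer: ([2], 3)

Step-by-step:
get @ H1 ⇒ 3
put(3) @ H1 ⇒ s:=3
H0 returns [2]
H1 returns ([2], 3)
H2 returns ([2], 3)
= ([2], 3)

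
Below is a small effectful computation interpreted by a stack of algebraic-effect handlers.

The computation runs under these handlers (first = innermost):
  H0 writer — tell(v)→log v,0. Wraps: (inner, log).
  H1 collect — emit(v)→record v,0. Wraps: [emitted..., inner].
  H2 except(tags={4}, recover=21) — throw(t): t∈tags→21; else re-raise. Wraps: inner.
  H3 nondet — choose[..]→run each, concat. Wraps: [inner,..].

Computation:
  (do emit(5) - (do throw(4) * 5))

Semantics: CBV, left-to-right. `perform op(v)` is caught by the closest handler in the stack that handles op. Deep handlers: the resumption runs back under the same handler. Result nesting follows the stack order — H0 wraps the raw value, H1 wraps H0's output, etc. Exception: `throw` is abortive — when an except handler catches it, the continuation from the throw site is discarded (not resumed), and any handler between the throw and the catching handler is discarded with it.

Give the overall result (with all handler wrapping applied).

Step-by-step:
emit(5) @ H1 ⇒ out+=5
throw(4) @ H2 caught ⇒ 21
H3 returns [21]
= [21]

Answer: [21]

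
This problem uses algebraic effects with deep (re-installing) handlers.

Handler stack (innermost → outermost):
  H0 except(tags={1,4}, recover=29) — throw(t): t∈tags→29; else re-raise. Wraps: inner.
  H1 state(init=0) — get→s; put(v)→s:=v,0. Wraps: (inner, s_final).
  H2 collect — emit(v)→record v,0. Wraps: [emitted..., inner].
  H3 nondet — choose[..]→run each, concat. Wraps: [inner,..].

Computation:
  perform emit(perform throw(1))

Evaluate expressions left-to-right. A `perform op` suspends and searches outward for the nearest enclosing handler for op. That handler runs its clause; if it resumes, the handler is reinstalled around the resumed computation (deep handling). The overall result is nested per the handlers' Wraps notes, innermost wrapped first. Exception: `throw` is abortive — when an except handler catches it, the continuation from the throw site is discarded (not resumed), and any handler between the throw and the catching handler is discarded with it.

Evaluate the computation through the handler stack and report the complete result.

Answer: [[(29, 0)]]

Evaluation trace:
throw(1) @ H0 caught ⇒ 29
H1 returns (29, 0)
H2 returns [(29, 0)]
H3 returns [[(29, 0)]]
= [[(29, 0)]]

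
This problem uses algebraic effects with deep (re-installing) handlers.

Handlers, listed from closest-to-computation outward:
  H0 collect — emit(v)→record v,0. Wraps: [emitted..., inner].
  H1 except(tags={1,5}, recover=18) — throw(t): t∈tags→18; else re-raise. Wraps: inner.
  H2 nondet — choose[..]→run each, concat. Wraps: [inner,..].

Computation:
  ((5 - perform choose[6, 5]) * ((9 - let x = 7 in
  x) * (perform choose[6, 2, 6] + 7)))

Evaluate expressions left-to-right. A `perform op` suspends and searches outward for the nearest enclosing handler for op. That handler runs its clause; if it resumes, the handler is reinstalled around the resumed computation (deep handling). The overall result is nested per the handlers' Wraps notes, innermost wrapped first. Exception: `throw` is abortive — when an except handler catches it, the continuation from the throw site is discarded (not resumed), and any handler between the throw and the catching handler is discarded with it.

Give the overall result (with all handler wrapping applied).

Answer: [[-26], [-18], [-26], [0], [0], [0]]

Step-by-step:
choose[6, 5] @ H2
  branch[0] choose=6:
    choose[6, 2, 6] @ H2
      branch[0] choose=6:
        H0 returns [-26]
        H1 returns [-26]
        H2 returns [[-26]]
      branch[1] choose=2:
        H0 returns [-18]
        H1 returns [-18]
        H2 returns [[-18]]
      branch[2] choose=6:
        H0 returns [-26]
        H1 returns [-26]
        H2 returns [[-26]]
  branch[1] choose=5:
    choose[6, 2, 6] @ H2
      branch[0] choose=6:
        H0 returns [0]
        H1 returns [0]
        H2 returns [[0]]
      branch[1] choose=2:
        H0 returns [0]
        H1 returns [0]
        H2 returns [[0]]
      branch[2] choose=6:
        H0 returns [0]
        H1 returns [0]
        H2 returns [[0]]
= [[-26], [-18], [-26], [0], [0], [0]]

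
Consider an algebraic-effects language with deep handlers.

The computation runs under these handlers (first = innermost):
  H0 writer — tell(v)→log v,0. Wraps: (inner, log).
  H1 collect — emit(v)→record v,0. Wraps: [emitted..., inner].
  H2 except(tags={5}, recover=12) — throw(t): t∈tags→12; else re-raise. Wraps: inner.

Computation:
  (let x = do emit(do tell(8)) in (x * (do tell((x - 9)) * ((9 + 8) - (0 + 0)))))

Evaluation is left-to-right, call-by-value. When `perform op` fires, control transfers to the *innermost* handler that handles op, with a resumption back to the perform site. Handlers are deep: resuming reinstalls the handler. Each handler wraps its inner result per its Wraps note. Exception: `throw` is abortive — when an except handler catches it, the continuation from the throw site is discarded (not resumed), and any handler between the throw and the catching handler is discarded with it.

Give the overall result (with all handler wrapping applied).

Working:
tell(8) @ H0 ⇒ log+=8
emit(0) @ H1 ⇒ out+=0
tell(-9) @ H0 ⇒ log+=-9
H0 returns (0, (8, -9))
H1 returns [0, (0, (8, -9))]
H2 returns [0, (0, (8, -9))]
= [0, (0, (8, -9))]

Answer: [0, (0, (8, -9))]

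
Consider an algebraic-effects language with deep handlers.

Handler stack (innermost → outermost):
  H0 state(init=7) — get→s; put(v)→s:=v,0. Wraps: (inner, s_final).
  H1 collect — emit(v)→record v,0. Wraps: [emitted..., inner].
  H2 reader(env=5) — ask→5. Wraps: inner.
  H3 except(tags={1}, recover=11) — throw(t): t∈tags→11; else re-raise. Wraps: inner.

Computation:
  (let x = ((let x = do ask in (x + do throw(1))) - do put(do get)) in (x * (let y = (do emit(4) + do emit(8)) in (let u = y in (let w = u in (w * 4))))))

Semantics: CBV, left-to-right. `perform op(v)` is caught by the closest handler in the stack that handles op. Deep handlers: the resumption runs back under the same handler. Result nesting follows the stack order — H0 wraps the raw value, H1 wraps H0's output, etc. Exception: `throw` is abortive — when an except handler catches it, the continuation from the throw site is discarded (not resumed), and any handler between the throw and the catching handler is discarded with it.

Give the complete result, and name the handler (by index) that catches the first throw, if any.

Answer: 11 ; first throw caught by: H3

Evaluation trace:
ask @ H2 ⇒ 5
throw(1) @ H3 caught ⇒ 11
= 11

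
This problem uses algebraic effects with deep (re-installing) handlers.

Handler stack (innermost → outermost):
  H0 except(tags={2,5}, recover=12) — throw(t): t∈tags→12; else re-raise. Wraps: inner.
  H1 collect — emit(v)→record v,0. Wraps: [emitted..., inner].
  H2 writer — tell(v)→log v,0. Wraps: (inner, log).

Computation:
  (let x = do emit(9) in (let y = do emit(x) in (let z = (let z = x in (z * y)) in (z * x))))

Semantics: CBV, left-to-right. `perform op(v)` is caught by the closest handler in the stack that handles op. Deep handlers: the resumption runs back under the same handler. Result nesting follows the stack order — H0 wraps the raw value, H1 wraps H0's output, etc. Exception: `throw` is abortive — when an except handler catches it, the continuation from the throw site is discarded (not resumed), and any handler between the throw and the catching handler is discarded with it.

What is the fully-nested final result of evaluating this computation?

Step-by-step:
emit(9) @ H1 ⇒ out+=9
emit(0) @ H1 ⇒ out+=0
H0 returns 0
H1 returns [9, 0, 0]
H2 returns ([9, 0, 0], ())
= ([9, 0, 0], ())

Answer: ([9, 0, 0], ())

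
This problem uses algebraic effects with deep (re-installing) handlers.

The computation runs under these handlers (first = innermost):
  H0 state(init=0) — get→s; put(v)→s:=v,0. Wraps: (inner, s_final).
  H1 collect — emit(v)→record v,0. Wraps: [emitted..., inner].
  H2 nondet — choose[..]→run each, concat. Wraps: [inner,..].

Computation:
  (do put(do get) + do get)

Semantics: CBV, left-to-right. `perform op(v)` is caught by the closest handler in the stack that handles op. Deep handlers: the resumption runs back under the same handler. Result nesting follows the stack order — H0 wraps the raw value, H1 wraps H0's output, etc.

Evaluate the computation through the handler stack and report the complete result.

Answer: [[(0, 0)]]

Evaluation trace:
get @ H0 ⇒ 0
put(0) @ H0 ⇒ s:=0
get @ H0 ⇒ 0
H0 returns (0, 0)
H1 returns [(0, 0)]
H2 returns [[(0, 0)]]
= [[(0, 0)]]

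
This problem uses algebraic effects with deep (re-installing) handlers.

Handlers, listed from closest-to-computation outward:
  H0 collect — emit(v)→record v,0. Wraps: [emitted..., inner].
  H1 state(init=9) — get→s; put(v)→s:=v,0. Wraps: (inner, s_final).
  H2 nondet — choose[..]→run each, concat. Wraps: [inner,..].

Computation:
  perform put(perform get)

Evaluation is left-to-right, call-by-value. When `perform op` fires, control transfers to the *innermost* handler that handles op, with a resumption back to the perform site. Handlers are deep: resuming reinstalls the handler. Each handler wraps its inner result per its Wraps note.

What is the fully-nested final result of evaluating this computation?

Working:
get @ H1 ⇒ 9
put(9) @ H1 ⇒ s:=9
H0 returns [0]
H1 returns ([0], 9)
H2 returns [([0], 9)]
= [([0], 9)]

Answer: [([0], 9)]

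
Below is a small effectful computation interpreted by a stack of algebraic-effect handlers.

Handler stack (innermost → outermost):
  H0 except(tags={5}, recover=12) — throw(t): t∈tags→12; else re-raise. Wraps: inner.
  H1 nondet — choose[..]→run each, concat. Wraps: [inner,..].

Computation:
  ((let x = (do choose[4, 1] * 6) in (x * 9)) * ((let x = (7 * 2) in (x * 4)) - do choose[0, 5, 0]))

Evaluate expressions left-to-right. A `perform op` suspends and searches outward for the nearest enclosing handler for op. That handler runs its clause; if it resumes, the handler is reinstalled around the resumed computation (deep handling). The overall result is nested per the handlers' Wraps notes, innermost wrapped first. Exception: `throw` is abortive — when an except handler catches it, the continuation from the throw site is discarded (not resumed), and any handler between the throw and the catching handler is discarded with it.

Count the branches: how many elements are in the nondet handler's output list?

Step-by-step:
choose[4, 1] @ H1
  branch[0] choose=4:
    choose[0, 5, 0] @ H1
      branch[0] choose=0:
        H0 returns 12096
        H1 returns [12096]
      branch[1] choose=5:
        H0 returns 11016
        H1 returns [11016]
      branch[2] choose=0:
        H0 returns 12096
        H1 returns [12096]
  branch[1] choose=1:
    choose[0, 5, 0] @ H1
      branch[0] choose=0:
        H0 returns 3024
        H1 returns [3024]
      branch[1] choose=5:
        H0 returns 2754
        H1 returns [2754]
      branch[2] choose=0:
        H0 returns 3024
        H1 returns [3024]
= [12096, 11016, 12096, 3024, 2754, 3024]

Answer: 6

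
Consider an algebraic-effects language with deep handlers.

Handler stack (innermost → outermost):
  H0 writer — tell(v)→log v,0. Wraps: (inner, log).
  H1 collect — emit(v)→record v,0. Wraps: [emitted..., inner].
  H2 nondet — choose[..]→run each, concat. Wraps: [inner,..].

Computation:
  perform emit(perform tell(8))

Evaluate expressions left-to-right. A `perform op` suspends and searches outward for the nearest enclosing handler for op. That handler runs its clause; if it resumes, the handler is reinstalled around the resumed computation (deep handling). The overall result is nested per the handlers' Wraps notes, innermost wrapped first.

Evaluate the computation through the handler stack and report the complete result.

Answer: [[0, (0, (8))]]

Step-by-step:
tell(8) @ H0 ⇒ log+=8
emit(0) @ H1 ⇒ out+=0
H0 returns (0, (8))
H1 returns [0, (0, (8))]
H2 returns [[0, (0, (8))]]
= [[0, (0, (8))]]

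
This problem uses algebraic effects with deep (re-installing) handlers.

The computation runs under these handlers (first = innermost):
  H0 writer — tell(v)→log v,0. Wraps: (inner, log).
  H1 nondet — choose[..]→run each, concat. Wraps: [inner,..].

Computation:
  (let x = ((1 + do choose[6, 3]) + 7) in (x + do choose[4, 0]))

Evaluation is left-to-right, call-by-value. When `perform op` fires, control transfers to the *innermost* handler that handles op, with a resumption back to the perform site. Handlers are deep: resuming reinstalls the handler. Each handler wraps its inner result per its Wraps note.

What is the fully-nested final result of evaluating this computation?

Answer: [(18, ()), (14, ()), (15, ()), (11, ())]

Evaluation trace:
choose[6, 3] @ H1
  branch[0] choose=6:
    choose[4, 0] @ H1
      branch[0] choose=4:
        H0 returns (18, ())
        H1 returns [(18, ())]
      branch[1] choose=0:
        H0 returns (14, ())
        H1 returns [(14, ())]
  branch[1] choose=3:
    choose[4, 0] @ H1
      branch[0] choose=4:
        H0 returns (15, ())
        H1 returns [(15, ())]
      branch[1] choose=0:
        H0 returns (11, ())
        H1 returns [(11, ())]
= [(18, ()), (14, ()), (15, ()), (11, ())]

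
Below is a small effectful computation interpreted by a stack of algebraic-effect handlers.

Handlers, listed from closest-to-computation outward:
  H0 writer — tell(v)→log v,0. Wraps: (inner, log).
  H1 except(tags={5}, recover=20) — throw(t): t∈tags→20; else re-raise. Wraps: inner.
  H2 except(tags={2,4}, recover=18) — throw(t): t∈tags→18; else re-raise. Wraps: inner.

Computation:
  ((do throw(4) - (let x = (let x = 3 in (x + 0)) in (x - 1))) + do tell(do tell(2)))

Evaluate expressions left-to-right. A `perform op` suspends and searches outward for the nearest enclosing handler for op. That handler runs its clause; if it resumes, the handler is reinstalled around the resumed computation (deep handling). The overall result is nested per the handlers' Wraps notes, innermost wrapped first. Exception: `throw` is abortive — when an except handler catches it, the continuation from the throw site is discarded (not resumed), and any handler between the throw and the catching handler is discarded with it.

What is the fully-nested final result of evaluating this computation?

Step-by-step:
throw(4) @ H1 re-raised
throw(4) @ H2 caught ⇒ 18
= 18

Answer: 18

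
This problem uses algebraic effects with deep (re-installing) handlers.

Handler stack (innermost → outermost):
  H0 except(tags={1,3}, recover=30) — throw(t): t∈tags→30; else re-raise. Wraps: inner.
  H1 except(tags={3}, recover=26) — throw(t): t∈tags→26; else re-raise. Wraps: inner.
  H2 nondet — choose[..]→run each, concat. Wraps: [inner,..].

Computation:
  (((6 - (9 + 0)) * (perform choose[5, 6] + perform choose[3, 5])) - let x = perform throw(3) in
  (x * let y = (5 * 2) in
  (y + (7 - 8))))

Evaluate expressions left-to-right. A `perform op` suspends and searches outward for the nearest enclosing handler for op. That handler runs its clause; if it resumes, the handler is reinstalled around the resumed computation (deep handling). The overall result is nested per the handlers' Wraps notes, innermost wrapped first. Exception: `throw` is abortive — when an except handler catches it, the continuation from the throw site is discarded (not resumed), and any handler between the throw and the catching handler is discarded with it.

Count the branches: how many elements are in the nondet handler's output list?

Working:
choose[5, 6] @ H2
  branch[0] choose=5:
    choose[3, 5] @ H2
      branch[0] choose=3:
        throw(3) @ H0 caught ⇒ 30
        H1 returns 30
        H2 returns [30]
      branch[1] choose=5:
        throw(3) @ H0 caught ⇒ 30
        H1 returns 30
        H2 returns [30]
  branch[1] choose=6:
    choose[3, 5] @ H2
      branch[0] choose=3:
        throw(3) @ H0 caught ⇒ 30
        H1 returns 30
        H2 returns [30]
      branch[1] choose=5:
        throw(3) @ H0 caught ⇒ 30
        H1 returns 30
        H2 returns [30]
= [30, 30, 30, 30]

Answer: 4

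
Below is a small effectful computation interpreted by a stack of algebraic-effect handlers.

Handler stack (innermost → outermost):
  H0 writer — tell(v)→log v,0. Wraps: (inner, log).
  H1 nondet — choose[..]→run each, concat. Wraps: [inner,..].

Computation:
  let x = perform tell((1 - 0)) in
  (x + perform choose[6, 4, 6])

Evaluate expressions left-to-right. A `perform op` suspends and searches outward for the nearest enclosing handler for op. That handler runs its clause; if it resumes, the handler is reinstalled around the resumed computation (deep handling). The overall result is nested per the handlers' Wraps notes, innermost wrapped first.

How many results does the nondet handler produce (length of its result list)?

Answer: 3

Step-by-step:
tell(1) @ H0 ⇒ log+=1
choose[6, 4, 6] @ H1
  branch[0] choose=6:
    H0 returns (6, (1))
    H1 returns [(6, (1))]
  branch[1] choose=4:
    H0 returns (4, (1))
    H1 returns [(4, (1))]
  branch[2] choose=6:
    H0 returns (6, (1))
    H1 returns [(6, (1))]
= [(6, (1)), (4, (1)), (6, (1))]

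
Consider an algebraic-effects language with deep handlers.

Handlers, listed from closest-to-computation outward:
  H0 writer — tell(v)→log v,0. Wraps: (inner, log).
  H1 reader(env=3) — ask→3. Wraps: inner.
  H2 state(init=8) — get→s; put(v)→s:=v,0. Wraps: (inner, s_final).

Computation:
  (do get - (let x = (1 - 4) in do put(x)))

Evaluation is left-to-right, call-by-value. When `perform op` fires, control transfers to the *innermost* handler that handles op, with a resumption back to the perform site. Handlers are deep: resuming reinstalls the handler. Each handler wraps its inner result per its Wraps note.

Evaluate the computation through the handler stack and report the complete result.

Answer: ((8, ()), -3)

Working:
get @ H2 ⇒ 8
put(-3) @ H2 ⇒ s:=-3
H0 returns (8, ())
H1 returns (8, ())
H2 returns ((8, ()), -3)
= ((8, ()), -3)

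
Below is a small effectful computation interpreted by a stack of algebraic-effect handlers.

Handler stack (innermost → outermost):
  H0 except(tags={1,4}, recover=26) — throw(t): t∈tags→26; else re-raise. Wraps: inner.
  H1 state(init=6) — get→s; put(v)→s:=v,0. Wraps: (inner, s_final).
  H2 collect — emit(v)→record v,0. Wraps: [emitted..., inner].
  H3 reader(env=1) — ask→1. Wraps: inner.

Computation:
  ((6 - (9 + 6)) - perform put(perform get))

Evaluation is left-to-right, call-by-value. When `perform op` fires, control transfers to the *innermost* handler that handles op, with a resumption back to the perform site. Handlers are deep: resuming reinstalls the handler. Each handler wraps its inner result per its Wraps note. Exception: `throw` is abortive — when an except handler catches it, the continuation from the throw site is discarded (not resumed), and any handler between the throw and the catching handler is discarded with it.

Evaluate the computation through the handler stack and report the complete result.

Answer: [(-9, 6)]

Step-by-step:
get @ H1 ⇒ 6
put(6) @ H1 ⇒ s:=6
H0 returns -9
H1 returns (-9, 6)
H2 returns [(-9, 6)]
H3 returns [(-9, 6)]
= [(-9, 6)]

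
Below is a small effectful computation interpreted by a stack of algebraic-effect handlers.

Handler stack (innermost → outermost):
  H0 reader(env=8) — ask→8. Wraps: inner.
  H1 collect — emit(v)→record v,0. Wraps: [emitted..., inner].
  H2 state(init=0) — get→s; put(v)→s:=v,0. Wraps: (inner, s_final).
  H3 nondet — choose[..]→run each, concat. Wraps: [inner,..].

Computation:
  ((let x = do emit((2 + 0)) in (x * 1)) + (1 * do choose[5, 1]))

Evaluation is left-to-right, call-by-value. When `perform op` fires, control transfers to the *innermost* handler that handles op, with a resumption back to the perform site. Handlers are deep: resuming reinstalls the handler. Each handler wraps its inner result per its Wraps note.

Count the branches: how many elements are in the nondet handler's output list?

Evaluation trace:
emit(2) @ H1 ⇒ out+=2
choose[5, 1] @ H3
  branch[0] choose=5:
    H0 returns 5
    H1 returns [2, 5]
    H2 returns ([2, 5], 0)
    H3 returns [([2, 5], 0)]
  branch[1] choose=1:
    H0 returns 1
    H1 returns [2, 1]
    H2 returns ([2, 1], 0)
    H3 returns [([2, 1], 0)]
= [([2, 5], 0), ([2, 1], 0)]

Answer: 2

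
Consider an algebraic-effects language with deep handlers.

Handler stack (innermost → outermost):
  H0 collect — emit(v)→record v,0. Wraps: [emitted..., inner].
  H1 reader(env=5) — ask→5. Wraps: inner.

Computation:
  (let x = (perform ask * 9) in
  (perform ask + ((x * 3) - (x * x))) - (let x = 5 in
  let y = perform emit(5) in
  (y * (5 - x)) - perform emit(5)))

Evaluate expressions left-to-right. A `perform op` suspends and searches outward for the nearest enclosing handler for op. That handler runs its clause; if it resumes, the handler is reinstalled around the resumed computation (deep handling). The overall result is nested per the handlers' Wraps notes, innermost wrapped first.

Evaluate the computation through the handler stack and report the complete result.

Step-by-step:
ask @ H1 ⇒ 5
ask @ H1 ⇒ 5
emit(5) @ H0 ⇒ out+=5
emit(5) @ H0 ⇒ out+=5
H0 returns [5, 5, -1885]
H1 returns [5, 5, -1885]
= [5, 5, -1885]

Answer: [5, 5, -1885]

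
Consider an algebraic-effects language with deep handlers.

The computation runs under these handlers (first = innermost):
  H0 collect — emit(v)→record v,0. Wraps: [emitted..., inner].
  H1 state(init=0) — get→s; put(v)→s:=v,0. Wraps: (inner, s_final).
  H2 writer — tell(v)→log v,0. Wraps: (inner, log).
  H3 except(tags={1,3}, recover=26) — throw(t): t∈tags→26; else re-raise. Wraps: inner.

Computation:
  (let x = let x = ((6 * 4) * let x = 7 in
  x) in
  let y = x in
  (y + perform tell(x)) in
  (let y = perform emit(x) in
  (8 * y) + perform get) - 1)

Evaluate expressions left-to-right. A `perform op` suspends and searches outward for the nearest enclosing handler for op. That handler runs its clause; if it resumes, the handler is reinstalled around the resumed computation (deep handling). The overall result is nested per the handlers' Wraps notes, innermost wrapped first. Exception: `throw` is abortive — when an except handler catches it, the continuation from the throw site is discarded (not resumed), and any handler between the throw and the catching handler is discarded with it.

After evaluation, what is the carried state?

Answer: 0

Working:
tell(168) @ H2 ⇒ log+=168
emit(168) @ H0 ⇒ out+=168
get @ H1 ⇒ 0
H0 returns [168, -1]
H1 returns ([168, -1], 0)
H2 returns (([168, -1], 0), (168))
H3 returns (([168, -1], 0), (168))
= (([168, -1], 0), (168))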